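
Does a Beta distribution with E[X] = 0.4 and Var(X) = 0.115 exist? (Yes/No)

The Beta variance bound is σ² < μ(1−μ).
Here μ(1−μ) = 0.4×0.6 = 0.24, and 0.115 < 0.24.

Yes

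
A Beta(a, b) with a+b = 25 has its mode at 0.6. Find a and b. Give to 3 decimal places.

a = 14.800, b = 10.200

For a,b>1 the mode is (a−1)/(a+b−2), so a = mode·(κ−2)+1 = 0.6×23+1 = 14.800.
And b = (1−mode)·(κ−2)+1 = 0.4×23+1 = 10.200.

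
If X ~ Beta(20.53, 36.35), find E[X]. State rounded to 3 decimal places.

The Beta mean is α/(α+β) = 20.53/(20.53+36.35) = 0.361.

0.361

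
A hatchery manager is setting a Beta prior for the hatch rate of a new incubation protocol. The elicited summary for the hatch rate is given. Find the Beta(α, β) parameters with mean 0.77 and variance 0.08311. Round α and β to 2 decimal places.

α = 0.87, β = 0.26

Write ν = α+β; then α = μν and Var = μ(1−μ)/(ν+1).
ν = μ(1−μ)/Var − 1 = 0.1771/0.08311 − 1 = 1.1309.
α = 0.77·1.1309 = 0.87, β = 0.23·1.1309 = 0.26.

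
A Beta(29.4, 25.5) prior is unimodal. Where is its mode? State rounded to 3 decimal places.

The density x^(α−1)(1−x)^(β−1) is maximised at (α−1)/(α+β−2) = 28.4/52.9 = 0.537.

0.537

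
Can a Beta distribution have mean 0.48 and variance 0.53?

No

A Beta with mean μ has variance μ(1−μ)/(α+β+1) < μ(1−μ).
Here μ(1−μ) = 0.48×0.52 = 0.2496, and 0.53 ≥ 0.2496.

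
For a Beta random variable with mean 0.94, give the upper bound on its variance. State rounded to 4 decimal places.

0.0564

For fixed mean μ the Beta variance is μ(1−μ)/(α+β+1), increasing as α+β decreases.
Its least upper bound (not attained) is μ(1−μ) = 0.94·0.06 = 0.0564.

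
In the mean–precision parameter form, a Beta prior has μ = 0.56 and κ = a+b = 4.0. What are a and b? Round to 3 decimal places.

a = 2.240, b = 1.760

a = μκ = 0.56×4.0 = 2.240 and b = (1−μ)κ = 0.44×4.0 = 1.760.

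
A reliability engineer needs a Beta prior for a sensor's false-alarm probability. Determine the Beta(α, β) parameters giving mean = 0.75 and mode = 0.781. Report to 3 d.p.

α = 13.597, β = 4.532

With s = α+β: μ = α/s and mode = (α−1)/(s−2). Eliminating α = μs,
μs − 1 = m(s−2) ⇒ s(μ−m) = 1−2m ⇒ s = -0.562/-0.031 = 18.1290.
So α = μs = 13.597, β = (1−μ)s = 4.532.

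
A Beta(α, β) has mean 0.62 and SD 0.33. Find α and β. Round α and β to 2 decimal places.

First σ² = 0.1089. Setting α = μn, β = (1−μ)n with n = α+β,
μ(1−μ)/(n+1) = 0.1089 ⇒ n+1 = 0.2356/0.1089 = 2.1635 ⇒ n = 1.1635.
Hence α = 0.62×1.1635 = 0.72, β = 0.38×1.1635 = 0.44.

α = 0.72, β = 0.44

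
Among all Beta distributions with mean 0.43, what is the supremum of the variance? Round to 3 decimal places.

0.245

For fixed mean μ the Beta variance is μ(1−μ)/(α+β+1), increasing as α+β decreases.
Its least upper bound (not attained) is μ(1−μ) = 0.43·0.57 = 0.245.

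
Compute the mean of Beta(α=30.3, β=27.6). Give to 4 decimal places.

0.5233

The Beta mean is α/(α+β) = 30.3/(30.3+27.6) = 0.5233.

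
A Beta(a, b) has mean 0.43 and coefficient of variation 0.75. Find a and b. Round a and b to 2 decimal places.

σ = CV·μ = 0.75×0.43 = 0.32250, so σ² = 0.104006.
s+1 = μ(1−μ)/σ² = 0.2451/0.104006 = 2.3566, so s = a+b = 1.3566.
a = μs = 0.58, b = (1−μ)s = 0.77.

a = 0.58, b = 0.77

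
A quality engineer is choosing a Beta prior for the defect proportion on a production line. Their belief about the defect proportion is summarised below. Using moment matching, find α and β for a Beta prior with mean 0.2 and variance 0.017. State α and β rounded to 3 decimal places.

By moment matching, α+β = μ(1−μ)/σ² − 1 = (0.2·0.8)/0.017 − 1 = 9.4118 − 1 = 8.4118.
Since α/(α+β) = μ, α = 0.2·8.4118 = 1.682 and β = 0.8·8.4118 = 6.729.

α = 1.682, β = 6.729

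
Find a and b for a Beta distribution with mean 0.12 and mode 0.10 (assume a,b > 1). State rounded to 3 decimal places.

a = 4.800, b = 35.200

With s = a+b: μ = a/s and mode = (a−1)/(s−2). Eliminating a = μs,
μs − 1 = m(s−2) ⇒ s(μ−m) = 1−2m ⇒ s = 0.80/0.02 = 40.0000.
So a = μs = 4.800, b = (1−μ)s = 35.200.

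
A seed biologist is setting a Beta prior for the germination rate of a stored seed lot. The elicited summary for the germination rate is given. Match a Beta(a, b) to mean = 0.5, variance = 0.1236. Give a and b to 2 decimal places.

By moment matching, a+b = μ(1−μ)/σ² − 1 = (0.5·0.5)/0.1236 − 1 = 2.0227 − 1 = 1.0227.
Since a/(a+b) = μ, a = 0.5·1.0227 = 0.51 and b = 0.5·1.0227 = 0.51.

a = 0.51, b = 0.51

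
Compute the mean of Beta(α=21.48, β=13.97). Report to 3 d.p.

0.606

The Beta mean is α/(α+β) = 21.48/(21.48+13.97) = 0.606.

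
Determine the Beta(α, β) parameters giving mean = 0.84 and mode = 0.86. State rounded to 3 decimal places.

With s = α+β: μ = α/s and mode = (α−1)/(s−2). Eliminating α = μs,
μs − 1 = m(s−2) ⇒ s(μ−m) = 1−2m ⇒ s = -0.72/-0.02 = 36.0000.
So α = μs = 30.240, β = (1−μ)s = 5.760.

α = 30.240, β = 5.760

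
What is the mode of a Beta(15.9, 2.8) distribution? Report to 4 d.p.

0.8922

With α,β > 1, mode = (α−1)/(α+β−2) = 14.9/16.7 = 0.8922.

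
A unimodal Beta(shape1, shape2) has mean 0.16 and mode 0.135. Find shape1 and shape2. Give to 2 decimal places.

Let s = shape1+shape2. Mean gives shape1 = μs = 0.16s; mode gives (shape1−1)/(s−2) = 0.135.
Substituting: 0.16s − 1 = 0.135(s−2) = 0.135s − 0.270, so 0.025s = 0.730 and s = 29.2000.
Then shape1 = 0.16×29.2000 = 4.67 and shape2 = s−shape1 = 24.53.

shape1 = 4.67, shape2 = 24.53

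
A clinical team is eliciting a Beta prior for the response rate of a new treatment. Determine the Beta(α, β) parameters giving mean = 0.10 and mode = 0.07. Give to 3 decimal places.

α = 2.867, β = 25.800

Let s = α+β. Mean gives α = μs = 0.10s; mode gives (α−1)/(s−2) = 0.07.
Substituting: 0.10s − 1 = 0.07(s−2) = 0.07s − 0.14, so 0.03s = 0.86 and s = 28.6667.
Then α = 0.10×28.6667 = 2.867 and β = s−α = 25.800.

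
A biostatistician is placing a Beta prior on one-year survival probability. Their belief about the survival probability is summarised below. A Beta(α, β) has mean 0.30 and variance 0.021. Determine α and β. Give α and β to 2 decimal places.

α = 2.70, β = 6.30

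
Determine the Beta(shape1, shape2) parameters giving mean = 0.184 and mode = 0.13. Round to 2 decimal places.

With s = shape1+shape2: μ = shape1/s and mode = (shape1−1)/(s−2). Eliminating shape1 = μs,
μs − 1 = m(s−2) ⇒ s(μ−m) = 1−2m ⇒ s = 0.74/0.054 = 13.7037.
So shape1 = μs = 2.52, shape2 = (1−μ)s = 11.18.

shape1 = 2.52, shape2 = 11.18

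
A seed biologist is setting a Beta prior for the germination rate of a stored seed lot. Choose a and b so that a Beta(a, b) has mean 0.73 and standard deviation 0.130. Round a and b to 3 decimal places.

a = 7.784, b = 2.879

First σ² = 0.016900. Setting a = μn, b = (1−μ)n with n = a+b,
μ(1−μ)/(n+1) = 0.016900 ⇒ n+1 = 0.1971/0.016900 = 11.6627 ⇒ n = 10.6627.
Hence a = 0.73×10.6627 = 7.784, b = 0.27×10.6627 = 2.879.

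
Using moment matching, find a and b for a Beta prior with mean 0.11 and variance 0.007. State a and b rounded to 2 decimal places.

By moment matching, a+b = μ(1−μ)/σ² − 1 = (0.11·0.89)/0.007 − 1 = 13.9857 − 1 = 12.9857.
Since a/(a+b) = μ, a = 0.11·12.9857 = 1.43 and b = 0.89·12.9857 = 11.56.

a = 1.43, b = 11.56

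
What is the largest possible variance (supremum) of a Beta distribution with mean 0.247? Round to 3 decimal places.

For fixed mean μ the Beta variance is μ(1−μ)/(α+β+1), increasing as α+β decreases.
Its least upper bound (not attained) is μ(1−μ) = 0.247·0.753 = 0.186.

0.186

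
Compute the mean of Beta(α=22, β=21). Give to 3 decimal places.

0.512

E[X] = α/(α+β) = 22/43 = 0.512.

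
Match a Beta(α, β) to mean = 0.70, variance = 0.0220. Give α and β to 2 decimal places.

Let s = α+β. The Beta variance is μ(1−μ)/(s+1).
So s+1 = μ(1−μ)/σ² = (0.70×0.30)/0.0220 = 0.2100/0.0220 = 9.5455, giving s = 8.5455.
Then α = μs = 0.70×8.5455 = 5.98 and β = (1−μ)s = 0.30×8.5455 = 2.56.

α = 5.98, β = 2.56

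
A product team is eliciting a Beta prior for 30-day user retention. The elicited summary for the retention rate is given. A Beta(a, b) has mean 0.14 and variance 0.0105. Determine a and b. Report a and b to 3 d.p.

By moment matching, a+b = μ(1−μ)/σ² − 1 = (0.14·0.86)/0.0105 − 1 = 11.4667 − 1 = 10.4667.
Since a/(a+b) = μ, a = 0.14·10.4667 = 1.465 and b = 0.86·10.4667 = 9.001.

a = 1.465, b = 9.001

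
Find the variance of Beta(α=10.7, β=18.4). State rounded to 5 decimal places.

0.00772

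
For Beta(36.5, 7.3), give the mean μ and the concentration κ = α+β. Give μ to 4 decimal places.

μ = 0.8333, κ = 43.8

κ = α+β = 36.5+7.3 = 43.8; μ = α/κ = 36.5/43.8 = 0.8333.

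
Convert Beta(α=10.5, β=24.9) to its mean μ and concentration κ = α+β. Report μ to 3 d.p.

κ = α+β = 10.5+24.9 = 35.4; μ = α/κ = 10.5/35.4 = 0.297.

μ = 0.297, κ = 35.4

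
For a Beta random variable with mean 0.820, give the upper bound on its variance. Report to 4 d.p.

0.1476

For fixed mean μ the Beta variance is μ(1−μ)/(α+β+1), increasing as α+β decreases.
Its least upper bound (not attained) is μ(1−μ) = 0.820·0.180 = 0.1476.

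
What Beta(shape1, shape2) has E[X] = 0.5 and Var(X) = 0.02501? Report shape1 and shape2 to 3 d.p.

shape1 = 4.498, shape2 = 4.498

By moment matching, shape1+shape2 = μ(1−μ)/σ² − 1 = (0.5·0.5)/0.02501 − 1 = 9.9960 − 1 = 8.9960.
Since shape1/(shape1+shape2) = μ, shape1 = 0.5·8.9960 = 4.498 and shape2 = 0.5·8.9960 = 4.498.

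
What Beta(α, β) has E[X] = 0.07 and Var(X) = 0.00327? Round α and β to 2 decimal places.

α = 1.32, β = 17.58

By moment matching, α+β = μ(1−μ)/σ² − 1 = (0.07·0.93)/0.00327 − 1 = 19.9083 − 1 = 18.9083.
Since α/(α+β) = μ, α = 0.07·18.9083 = 1.32 and β = 0.93·18.9083 = 17.58.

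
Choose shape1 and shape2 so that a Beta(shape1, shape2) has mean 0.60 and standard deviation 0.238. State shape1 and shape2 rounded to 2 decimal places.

shape1 = 1.94, shape2 = 1.29

σ² = 0.238² = 0.056644.
With s = shape1+shape2, Var = μ(1−μ)/(s+1), so s+1 = (0.60×0.40)/0.056644 = 4.2370 and s = 3.2370.
shape1 = μs = 1.94, shape2 = (1−μ)s = 1.29.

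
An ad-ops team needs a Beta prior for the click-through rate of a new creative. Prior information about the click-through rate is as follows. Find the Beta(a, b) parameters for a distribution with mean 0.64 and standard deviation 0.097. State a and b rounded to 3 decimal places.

σ² = 0.097² = 0.009409.
With s = a+b, Var = μ(1−μ)/(s+1), so s+1 = (0.64×0.36)/0.009409 = 24.4872 and s = 23.4872.
a = μs = 15.032, b = (1−μ)s = 8.455.

a = 15.032, b = 8.455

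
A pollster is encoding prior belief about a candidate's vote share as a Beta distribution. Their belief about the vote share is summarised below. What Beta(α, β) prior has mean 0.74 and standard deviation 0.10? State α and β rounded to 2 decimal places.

σ² = 0.10² = 0.0100.
With s = α+β, Var = μ(1−μ)/(s+1), so s+1 = (0.74×0.26)/0.0100 = 19.2400 and s = 18.2400.
α = μs = 13.50, β = (1−μ)s = 4.74.

α = 13.50, β = 4.74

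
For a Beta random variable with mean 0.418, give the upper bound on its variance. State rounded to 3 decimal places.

For fixed mean μ the Beta variance is μ(1−μ)/(α+β+1), increasing as α+β decreases.
Its least upper bound (not attained) is μ(1−μ) = 0.418·0.582 = 0.243.

0.243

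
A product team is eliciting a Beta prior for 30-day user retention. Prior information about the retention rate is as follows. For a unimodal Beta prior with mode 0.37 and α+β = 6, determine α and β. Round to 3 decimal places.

α = 2.480, β = 3.520

Since the density peak of Beta(α,β) is at (α−1)/(α+β−2),
α = 1 + 0.37(6−2) = 2.480 and β = 6 − 2.480 = 3.520.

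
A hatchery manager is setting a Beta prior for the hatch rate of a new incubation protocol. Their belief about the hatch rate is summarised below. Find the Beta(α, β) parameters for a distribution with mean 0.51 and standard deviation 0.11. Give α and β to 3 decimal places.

First σ² = 0.0121. Setting α = μn, β = (1−μ)n with n = α+β,
μ(1−μ)/(n+1) = 0.0121 ⇒ n+1 = 0.2499/0.0121 = 20.6529 ⇒ n = 19.6529.
Hence α = 0.51×19.6529 = 10.023, β = 0.49×19.6529 = 9.630.

α = 10.023, β = 9.630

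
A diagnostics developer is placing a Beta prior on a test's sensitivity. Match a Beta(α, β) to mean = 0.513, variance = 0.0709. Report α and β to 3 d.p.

α = 1.295, β = 1.229

By moment matching, α+β = μ(1−μ)/σ² − 1 = (0.513·0.487)/0.0709 − 1 = 3.5237 − 1 = 2.5237.
Since α/(α+β) = μ, α = 0.513·2.5237 = 1.295 and β = 0.487·2.5237 = 1.229.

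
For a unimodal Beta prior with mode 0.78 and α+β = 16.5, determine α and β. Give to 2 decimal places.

α = 12.31, β = 4.19

For α,β>1 the mode is (α−1)/(α+β−2), so α = mode·(κ−2)+1 = 0.78×14.5+1 = 12.31.
And β = (1−mode)·(κ−2)+1 = 0.22×14.5+1 = 4.19.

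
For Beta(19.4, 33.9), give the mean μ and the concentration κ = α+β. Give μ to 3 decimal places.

κ = α+β = 19.4+33.9 = 53.3; μ = α/κ = 19.4/53.3 = 0.364.

μ = 0.364, κ = 53.3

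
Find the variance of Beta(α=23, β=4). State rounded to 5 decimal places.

μ = 23/27 = 0.851852; Var = μ(1−μ)/(α+β+1) = 0.1262003/28 = 0.00451.

0.00451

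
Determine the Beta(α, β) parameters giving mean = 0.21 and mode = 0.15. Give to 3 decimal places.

α = 2.450, β = 9.217

Let s = α+β. Mean gives α = μs = 0.21s; mode gives (α−1)/(s−2) = 0.15.
Substituting: 0.21s − 1 = 0.15(s−2) = 0.15s − 0.30, so 0.06s = 0.70 and s = 11.6667.
Then α = 0.21×11.6667 = 2.450 and β = s−α = 9.217.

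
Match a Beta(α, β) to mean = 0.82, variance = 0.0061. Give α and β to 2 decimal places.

α = 19.02, β = 4.18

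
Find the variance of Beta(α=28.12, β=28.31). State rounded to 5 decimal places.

0.00435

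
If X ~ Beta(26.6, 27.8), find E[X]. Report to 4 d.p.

0.4890

The Beta mean is α/(α+β) = 26.6/(26.6+27.8) = 0.4890.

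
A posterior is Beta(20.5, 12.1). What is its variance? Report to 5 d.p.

μ = 20.5/32.6 = 0.628834; Var = μ(1−μ)/(α+β+1) = 0.2334017/33.6 = 0.00695.

0.00695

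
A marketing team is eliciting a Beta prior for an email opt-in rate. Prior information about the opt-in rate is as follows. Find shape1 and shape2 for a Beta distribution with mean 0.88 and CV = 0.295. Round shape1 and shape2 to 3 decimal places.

shape1 = 0.499, shape2 = 0.068

σ = CV·μ = 0.295×0.88 = 0.25960, so σ² = 0.067392.
s+1 = μ(1−μ)/σ² = 0.1056/0.067392 = 1.5669, so s = shape1+shape2 = 0.5669.
shape1 = μs = 0.499, shape2 = (1−μ)s = 0.068.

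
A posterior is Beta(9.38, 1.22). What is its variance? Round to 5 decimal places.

0.00878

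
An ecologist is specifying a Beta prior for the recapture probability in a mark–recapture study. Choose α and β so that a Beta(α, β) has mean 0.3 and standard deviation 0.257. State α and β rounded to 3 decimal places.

First σ² = 0.066049. Setting α = μn, β = (1−μ)n with n = α+β,
μ(1−μ)/(n+1) = 0.066049 ⇒ n+1 = 0.21/0.066049 = 3.1795 ⇒ n = 2.1795.
Hence α = 0.3×2.1795 = 0.654, β = 0.7×2.1795 = 1.526.

α = 0.654, β = 1.526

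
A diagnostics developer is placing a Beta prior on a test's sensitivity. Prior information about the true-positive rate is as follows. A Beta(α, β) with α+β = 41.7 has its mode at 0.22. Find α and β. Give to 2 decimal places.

α = 9.73, β = 31.97

Since the density peak of Beta(α,β) is at (α−1)/(α+β−2),
α = 1 + 0.22(41.7−2) = 9.73 and β = 41.7 − 9.73 = 31.97.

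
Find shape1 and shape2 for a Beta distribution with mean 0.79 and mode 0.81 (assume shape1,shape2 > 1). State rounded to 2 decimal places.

With s = shape1+shape2: μ = shape1/s and mode = (shape1−1)/(s−2). Eliminating shape1 = μs,
μs − 1 = m(s−2) ⇒ s(μ−m) = 1−2m ⇒ s = -0.62/-0.02 = 31.0000.
So shape1 = μs = 24.49, shape2 = (1−μ)s = 6.51.

shape1 = 24.49, shape2 = 6.51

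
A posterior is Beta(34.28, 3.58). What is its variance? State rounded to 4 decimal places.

0.0022

Var = αβ/[(α+β)²(α+β+1)] = (34.28×3.58)/(37.86²×38.86) = 122.7224/55701.131256 = 0.0022.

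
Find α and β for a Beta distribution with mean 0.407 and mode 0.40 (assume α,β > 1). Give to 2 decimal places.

Let s = α+β. Mean gives α = μs = 0.407s; mode gives (α−1)/(s−2) = 0.40.
Substituting: 0.407s − 1 = 0.40(s−2) = 0.40s − 0.80, so 0.007s = 0.20 and s = 28.5714.
Then α = 0.407×28.5714 = 11.63 and β = s−α = 16.94.

α = 11.63, β = 16.94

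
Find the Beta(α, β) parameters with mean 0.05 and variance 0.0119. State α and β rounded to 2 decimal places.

α = 0.15, β = 2.84

Write ν = α+β; then α = μν and Var = μ(1−μ)/(ν+1).
ν = μ(1−μ)/Var − 1 = 0.0475/0.0119 − 1 = 2.9916.
α = 0.05·2.9916 = 0.15, β = 0.95·2.9916 = 2.84.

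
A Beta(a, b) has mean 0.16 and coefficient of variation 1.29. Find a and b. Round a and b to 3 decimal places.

a = 0.345, b = 1.810

σ = CV·μ = 1.29×0.16 = 0.20640, so σ² = 0.042601.
s+1 = μ(1−μ)/σ² = 0.1344/0.042601 = 3.1549, so s = a+b = 2.1549.
a = μs = 0.345, b = (1−μ)s = 1.810.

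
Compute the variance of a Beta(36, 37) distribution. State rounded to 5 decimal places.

Var = αβ/[(α+β)²(α+β+1)] = (36×37)/(73²×74) = 1332/394346 = 0.00338.

0.00338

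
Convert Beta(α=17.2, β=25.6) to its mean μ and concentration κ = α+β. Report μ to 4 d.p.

μ = 0.4019, κ = 42.8

κ = α+β = 17.2+25.6 = 42.8; μ = α/κ = 17.2/42.8 = 0.4019.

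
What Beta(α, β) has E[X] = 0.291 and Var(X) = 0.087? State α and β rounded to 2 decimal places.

α = 0.40, β = 0.97

By moment matching, α+β = μ(1−μ)/σ² − 1 = (0.291·0.709)/0.087 − 1 = 2.3715 − 1 = 1.3715.
Since α/(α+β) = μ, α = 0.291·1.3715 = 0.40 and β = 0.709·1.3715 = 0.97.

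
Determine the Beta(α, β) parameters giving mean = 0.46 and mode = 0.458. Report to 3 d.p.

With s = α+β: μ = α/s and mode = (α−1)/(s−2). Eliminating α = μs,
μs − 1 = m(s−2) ⇒ s(μ−m) = 1−2m ⇒ s = 0.084/0.002 = 42.0000.
So α = μs = 19.320, β = (1−μ)s = 22.680.

α = 19.320, β = 22.680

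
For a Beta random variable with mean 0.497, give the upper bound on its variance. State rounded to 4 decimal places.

For fixed mean μ the Beta variance is μ(1−μ)/(α+β+1), increasing as α+β decreases.
Its least upper bound (not attained) is μ(1−μ) = 0.497·0.503 = 0.2500.

0.2500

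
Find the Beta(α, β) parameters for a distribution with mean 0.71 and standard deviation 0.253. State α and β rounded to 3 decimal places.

α = 1.574, β = 0.643

Variance = 0.253² = 0.064009. The moment-matching identity α+β = μ(1−μ)/Var − 1 gives
α+β = 0.2059/0.064009 − 1 = 2.2167, so α = μ·2.2167 = 1.574 and β = (1−μ)·2.2167 = 0.643.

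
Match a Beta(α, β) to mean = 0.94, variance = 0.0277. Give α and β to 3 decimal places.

Write ν = α+β; then α = μν and Var = μ(1−μ)/(ν+1).
ν = μ(1−μ)/Var − 1 = 0.0564/0.0277 − 1 = 1.0361.
α = 0.94·1.0361 = 0.974, β = 0.06·1.0361 = 0.062.

α = 0.974, β = 0.062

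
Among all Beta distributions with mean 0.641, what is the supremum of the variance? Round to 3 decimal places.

0.230

Var = μ(1−μ)/(α+β+1), which approaches μ(1−μ) as α+β → 0.
So the supremum is μ(1−μ) = 0.641×0.359 = 0.230.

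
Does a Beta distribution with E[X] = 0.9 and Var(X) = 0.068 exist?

Yes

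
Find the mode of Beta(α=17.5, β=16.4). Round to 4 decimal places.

0.5172

The density x^(α−1)(1−x)^(β−1) is maximised at (α−1)/(α+β−2) = 16.5/31.9 = 0.5172.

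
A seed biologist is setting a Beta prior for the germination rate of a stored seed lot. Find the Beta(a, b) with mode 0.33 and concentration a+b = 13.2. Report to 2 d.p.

a = 4.70, b = 8.50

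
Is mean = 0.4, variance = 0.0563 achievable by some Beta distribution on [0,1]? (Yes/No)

The Beta variance bound is σ² < μ(1−μ).
Here μ(1−μ) = 0.4×0.6 = 0.24, and 0.0563 < 0.24.

Yes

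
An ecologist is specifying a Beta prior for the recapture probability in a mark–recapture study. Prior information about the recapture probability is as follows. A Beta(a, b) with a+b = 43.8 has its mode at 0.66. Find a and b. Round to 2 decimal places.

a = 28.59, b = 15.21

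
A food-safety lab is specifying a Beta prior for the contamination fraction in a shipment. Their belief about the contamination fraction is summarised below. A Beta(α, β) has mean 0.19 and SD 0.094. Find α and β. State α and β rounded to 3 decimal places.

α = 3.119, β = 13.298

First σ² = 0.008836. Setting α = μn, β = (1−μ)n with n = α+β,
μ(1−μ)/(n+1) = 0.008836 ⇒ n+1 = 0.1539/0.008836 = 17.4174 ⇒ n = 16.4174.
Hence α = 0.19×16.4174 = 3.119, β = 0.81×16.4174 = 13.298.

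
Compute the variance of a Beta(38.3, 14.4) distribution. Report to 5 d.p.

μ = 38.3/52.7 = 0.726755; Var = μ(1−μ)/(α+β+1) = 0.1985821/53.7 = 0.00370.

0.00370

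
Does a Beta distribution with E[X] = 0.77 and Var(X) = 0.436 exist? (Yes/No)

No

The Beta variance bound is σ² < μ(1−μ).
Here μ(1−μ) = 0.77×0.23 = 0.1771, and 0.436 ≥ 0.1771.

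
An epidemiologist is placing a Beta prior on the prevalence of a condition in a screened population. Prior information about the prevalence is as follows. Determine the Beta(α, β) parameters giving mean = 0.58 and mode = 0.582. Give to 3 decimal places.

Let s = α+β. Mean gives α = μs = 0.58s; mode gives (α−1)/(s−2) = 0.582.
Substituting: 0.58s − 1 = 0.582(s−2) = 0.582s − 1.164, so -0.002s = -0.164 and s = 82.0000.
Then α = 0.58×82.0000 = 47.560 and β = s−α = 34.440.

α = 47.560, β = 34.440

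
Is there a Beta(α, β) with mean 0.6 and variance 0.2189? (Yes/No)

Yes

For any Beta, Var(X) < E[X]·(1−E[X]).
Here μ(1−μ) = 0.6×0.4 = 0.24, and 0.2189 < 0.24.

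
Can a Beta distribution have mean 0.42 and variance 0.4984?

No

A Beta with mean μ has variance μ(1−μ)/(α+β+1) < μ(1−μ).
Here μ(1−μ) = 0.42×0.58 = 0.2436, and 0.4984 ≥ 0.2436.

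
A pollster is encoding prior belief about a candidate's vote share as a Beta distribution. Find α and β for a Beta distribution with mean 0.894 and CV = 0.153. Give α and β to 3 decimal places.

α = 3.634, β = 0.431

σ = CV·μ = 0.153×0.894 = 0.13678, so σ² = 0.018709.
s+1 = μ(1−μ)/σ² = 0.094764/0.018709 = 5.0651, so s = α+β = 4.0651.
α = μs = 3.634, β = (1−μ)s = 0.431.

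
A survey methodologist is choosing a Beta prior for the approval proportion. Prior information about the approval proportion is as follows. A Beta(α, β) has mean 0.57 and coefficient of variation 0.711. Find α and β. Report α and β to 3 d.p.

σ = CV·μ = 0.711×0.57 = 0.40527, so σ² = 0.164244.
s+1 = μ(1−μ)/σ² = 0.2451/0.164244 = 1.4923, so s = α+β = 0.4923.
α = μs = 0.281, β = (1−μ)s = 0.212.

α = 0.281, β = 0.212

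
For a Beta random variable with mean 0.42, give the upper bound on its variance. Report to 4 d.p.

0.2436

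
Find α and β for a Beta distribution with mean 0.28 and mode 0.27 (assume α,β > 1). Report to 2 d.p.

With s = α+β: μ = α/s and mode = (α−1)/(s−2). Eliminating α = μs,
μs − 1 = m(s−2) ⇒ s(μ−m) = 1−2m ⇒ s = 0.46/0.01 = 46.0000.
So α = μs = 12.88, β = (1−μ)s = 33.12.

α = 12.88, β = 33.12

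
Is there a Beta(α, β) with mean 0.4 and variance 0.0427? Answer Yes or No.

The Beta variance bound is σ² < μ(1−μ).
Here μ(1−μ) = 0.4×0.6 = 0.24, and 0.0427 < 0.24.

Yes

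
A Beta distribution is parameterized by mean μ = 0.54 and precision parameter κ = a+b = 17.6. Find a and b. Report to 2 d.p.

a = μκ = 0.54×17.6 = 9.50 and b = (1−μ)κ = 0.46×17.6 = 8.10.

a = 9.50, b = 8.10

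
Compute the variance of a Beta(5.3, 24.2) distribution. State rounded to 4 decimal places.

0.0048

μ = 5.3/29.5 = 0.179661; Var = μ(1−μ)/(α+β+1) = 0.1473829/30.5 = 0.0048.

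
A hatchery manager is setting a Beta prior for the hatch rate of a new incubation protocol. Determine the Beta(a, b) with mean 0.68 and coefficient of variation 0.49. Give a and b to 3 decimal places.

a = 0.653, b = 0.307

Var = (CV·μ)² = (0.49×0.68)² = 0.111022.
a+b = μ(1−μ)/Var − 1 = 0.2176/0.111022 − 1 = 0.9600.
Thus a = 0.68·0.9600 = 0.653 and b = 0.32·0.9600 = 0.307.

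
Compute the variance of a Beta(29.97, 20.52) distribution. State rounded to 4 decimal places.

Var = αβ/[(α+β)²(α+β+1)] = (29.97×20.52)/(50.49²×51.49) = 614.9844/131260.372749 = 0.0047.

0.0047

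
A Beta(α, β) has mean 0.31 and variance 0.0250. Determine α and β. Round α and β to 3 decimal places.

By moment matching, α+β = μ(1−μ)/σ² − 1 = (0.31·0.69)/0.0250 − 1 = 8.5560 − 1 = 7.5560.
Since α/(α+β) = μ, α = 0.31·7.5560 = 2.342 and β = 0.69·7.5560 = 5.214.

α = 2.342, β = 5.214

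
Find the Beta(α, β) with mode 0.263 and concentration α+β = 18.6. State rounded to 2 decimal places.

Since the density peak of Beta(α,β) is at (α−1)/(α+β−2),
α = 1 + 0.263(18.6−2) = 5.37 and β = 18.6 − 5.37 = 13.23.

α = 5.37, β = 13.23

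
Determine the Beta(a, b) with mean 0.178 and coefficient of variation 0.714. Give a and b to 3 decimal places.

a = 1.434, b = 6.624

Var = (CV·μ)² = (0.714×0.178)² = 0.016152.
a+b = μ(1−μ)/Var − 1 = 0.146316/0.016152 − 1 = 8.0585.
Thus a = 0.178·8.0585 = 1.434 and b = 0.822·8.0585 = 6.624.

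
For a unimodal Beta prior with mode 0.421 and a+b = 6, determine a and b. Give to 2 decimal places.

Since the density peak of Beta(a,b) is at (a−1)/(a+b−2),
a = 1 + 0.421(6−2) = 2.68 and b = 6 − 2.68 = 3.32.

a = 2.68, b = 3.32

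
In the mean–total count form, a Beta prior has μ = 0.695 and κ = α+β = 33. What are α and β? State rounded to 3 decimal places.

α = μκ = 0.695×33 = 22.935 and β = (1−μ)κ = 0.305×33 = 10.065.

α = 22.935, β = 10.065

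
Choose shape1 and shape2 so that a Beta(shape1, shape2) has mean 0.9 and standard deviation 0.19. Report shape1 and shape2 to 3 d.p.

Variance = 0.19² = 0.0361. The moment-matching identity shape1+shape2 = μ(1−μ)/Var − 1 gives
shape1+shape2 = 0.09/0.0361 − 1 = 1.4931, so shape1 = μ·1.4931 = 1.344 and shape2 = (1−μ)·1.4931 = 0.149.

shape1 = 1.344, shape2 = 0.149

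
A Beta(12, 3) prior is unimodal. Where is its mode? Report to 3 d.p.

0.846

With α,β > 1, mode = (α−1)/(α+β−2) = 11/13 = 0.846.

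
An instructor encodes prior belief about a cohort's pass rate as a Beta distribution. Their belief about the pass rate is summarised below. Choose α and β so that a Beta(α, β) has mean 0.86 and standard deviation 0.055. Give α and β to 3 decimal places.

α = 33.369, β = 5.432

First σ² = 0.003025. Setting α = μn, β = (1−μ)n with n = α+β,
μ(1−μ)/(n+1) = 0.003025 ⇒ n+1 = 0.1204/0.003025 = 39.8017 ⇒ n = 38.8017.
Hence α = 0.86×38.8017 = 33.369, β = 0.14×38.8017 = 5.432.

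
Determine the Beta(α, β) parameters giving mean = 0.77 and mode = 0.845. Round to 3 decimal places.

Let s = α+β. Mean gives α = μs = 0.77s; mode gives (α−1)/(s−2) = 0.845.
Substituting: 0.77s − 1 = 0.845(s−2) = 0.845s − 1.690, so -0.075s = -0.690 and s = 9.2000.
Then α = 0.77×9.2000 = 7.084 and β = s−α = 2.116.

α = 7.084, β = 2.116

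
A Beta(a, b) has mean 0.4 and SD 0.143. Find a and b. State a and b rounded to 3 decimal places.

First σ² = 0.020449. Setting a = μn, b = (1−μ)n with n = a+b,
μ(1−μ)/(n+1) = 0.020449 ⇒ n+1 = 0.24/0.020449 = 11.7365 ⇒ n = 10.7365.
Hence a = 0.4×10.7365 = 4.295, b = 0.6×10.7365 = 6.442.

a = 4.295, b = 6.442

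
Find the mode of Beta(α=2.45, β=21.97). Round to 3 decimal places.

With α,β > 1, mode = (α−1)/(α+β−2) = 1.45/22.42 = 0.065.

0.065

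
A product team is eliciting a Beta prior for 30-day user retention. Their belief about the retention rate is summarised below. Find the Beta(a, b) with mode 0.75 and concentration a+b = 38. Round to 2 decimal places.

For a,b>1 the mode is (a−1)/(a+b−2), so a = mode·(κ−2)+1 = 0.75×36+1 = 28.00.
And b = (1−mode)·(κ−2)+1 = 0.25×36+1 = 10.00.

a = 28.00, b = 10.00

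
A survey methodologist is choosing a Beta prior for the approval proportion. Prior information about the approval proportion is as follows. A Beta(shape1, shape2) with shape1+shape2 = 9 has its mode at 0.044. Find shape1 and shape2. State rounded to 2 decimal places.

For shape1,shape2>1 the mode is (shape1−1)/(shape1+shape2−2), so shape1 = mode·(κ−2)+1 = 0.044×7+1 = 1.31.
And shape2 = (1−mode)·(κ−2)+1 = 0.956×7+1 = 7.69.

shape1 = 1.31, shape2 = 7.69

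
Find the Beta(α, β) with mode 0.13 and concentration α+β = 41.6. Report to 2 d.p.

Since the density peak of Beta(α,β) is at (α−1)/(α+β−2),
α = 1 + 0.13(41.6−2) = 6.15 and β = 41.6 − 6.15 = 35.45.

α = 6.15, β = 35.45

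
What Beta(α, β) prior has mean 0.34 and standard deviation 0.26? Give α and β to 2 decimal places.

α = 0.79, β = 1.53

σ² = 0.26² = 0.0676.
With s = α+β, Var = μ(1−μ)/(s+1), so s+1 = (0.34×0.66)/0.0676 = 3.3195 and s = 2.3195.
α = μs = 0.79, β = (1−μ)s = 1.53.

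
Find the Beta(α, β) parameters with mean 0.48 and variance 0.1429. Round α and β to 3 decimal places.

α = 0.358, β = 0.388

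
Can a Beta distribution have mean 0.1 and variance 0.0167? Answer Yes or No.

The Beta variance bound is σ² < μ(1−μ).
Here μ(1−μ) = 0.1×0.9 = 0.09, and 0.0167 < 0.09.

Yes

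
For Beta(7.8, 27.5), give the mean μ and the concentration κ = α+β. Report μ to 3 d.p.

κ = α+β = 7.8+27.5 = 35.3; μ = α/κ = 7.8/35.3 = 0.221.

μ = 0.221, κ = 35.3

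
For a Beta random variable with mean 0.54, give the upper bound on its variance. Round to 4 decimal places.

For fixed mean μ the Beta variance is μ(1−μ)/(α+β+1), increasing as α+β decreases.
Its least upper bound (not attained) is μ(1−μ) = 0.54·0.46 = 0.2484.

0.2484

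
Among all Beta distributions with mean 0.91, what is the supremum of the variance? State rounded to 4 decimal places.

0.0819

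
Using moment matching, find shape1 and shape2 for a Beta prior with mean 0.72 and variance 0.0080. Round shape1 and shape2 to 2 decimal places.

shape1 = 17.42, shape2 = 6.78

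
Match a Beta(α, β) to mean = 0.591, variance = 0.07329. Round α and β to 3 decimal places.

Let s = α+β. The Beta variance is μ(1−μ)/(s+1).
So s+1 = μ(1−μ)/σ² = (0.591×0.409)/0.07329 = 0.241719/0.07329 = 3.2981, giving s = 2.2981.
Then α = μs = 0.591×2.2981 = 1.358 and β = (1−μ)s = 0.409×2.2981 = 0.940.

α = 1.358, β = 0.940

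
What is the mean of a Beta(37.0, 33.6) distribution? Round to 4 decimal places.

The Beta mean is α/(α+β) = 37.0/(37.0+33.6) = 0.5241.

0.5241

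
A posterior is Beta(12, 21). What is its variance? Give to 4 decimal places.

0.0068

μ = 12/33 = 0.363636; Var = μ(1−μ)/(α+β+1) = 0.2314050/34 = 0.0068.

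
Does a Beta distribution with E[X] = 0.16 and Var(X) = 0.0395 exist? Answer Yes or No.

The Beta variance bound is σ² < μ(1−μ).
Here μ(1−μ) = 0.16×0.84 = 0.1344, and 0.0395 < 0.1344.

Yes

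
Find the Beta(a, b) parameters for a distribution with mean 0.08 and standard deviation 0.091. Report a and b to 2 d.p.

First σ² = 0.008281. Setting a = μn, b = (1−μ)n with n = a+b,
μ(1−μ)/(n+1) = 0.008281 ⇒ n+1 = 0.0736/0.008281 = 8.8878 ⇒ n = 7.8878.
Hence a = 0.08×7.8878 = 0.63, b = 0.92×7.8878 = 7.26.

a = 0.63, b = 7.26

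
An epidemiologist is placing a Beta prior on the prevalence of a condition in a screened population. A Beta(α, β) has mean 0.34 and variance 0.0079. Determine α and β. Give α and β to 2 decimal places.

Write ν = α+β; then α = μν and Var = μ(1−μ)/(ν+1).
ν = μ(1−μ)/Var − 1 = 0.2244/0.0079 − 1 = 27.4051.
α = 0.34·27.4051 = 9.32, β = 0.66·27.4051 = 18.09.

α = 9.32, β = 18.09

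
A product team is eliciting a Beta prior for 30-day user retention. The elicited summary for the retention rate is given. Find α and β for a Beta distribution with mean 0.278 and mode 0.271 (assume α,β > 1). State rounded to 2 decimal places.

α = 18.19, β = 47.24

With s = α+β: μ = α/s and mode = (α−1)/(s−2). Eliminating α = μs,
μs − 1 = m(s−2) ⇒ s(μ−m) = 1−2m ⇒ s = 0.458/0.007 = 65.4286.
So α = μs = 18.19, β = (1−μ)s = 47.24.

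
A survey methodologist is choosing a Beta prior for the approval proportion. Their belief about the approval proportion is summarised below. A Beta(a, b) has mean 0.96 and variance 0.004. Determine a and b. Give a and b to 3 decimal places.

Let s = a+b. The Beta variance is μ(1−μ)/(s+1).
So s+1 = μ(1−μ)/σ² = (0.96×0.04)/0.004 = 0.0384/0.004 = 9.6000, giving s = 8.6000.
Then a = μs = 0.96×8.6000 = 8.256 and b = (1−μ)s = 0.04×8.6000 = 0.344.

a = 8.256, b = 0.344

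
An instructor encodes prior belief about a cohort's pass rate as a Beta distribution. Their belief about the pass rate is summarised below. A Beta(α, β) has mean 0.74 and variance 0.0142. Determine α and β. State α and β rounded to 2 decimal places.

α = 9.29, β = 3.26

Write ν = α+β; then α = μν and Var = μ(1−μ)/(ν+1).
ν = μ(1−μ)/Var − 1 = 0.1924/0.0142 − 1 = 12.5493.
α = 0.74·12.5493 = 9.29, β = 0.26·12.5493 = 3.26.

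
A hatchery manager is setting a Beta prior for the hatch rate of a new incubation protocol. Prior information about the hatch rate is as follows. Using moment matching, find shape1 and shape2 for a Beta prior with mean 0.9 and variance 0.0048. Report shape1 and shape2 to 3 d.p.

shape1 = 15.975, shape2 = 1.775

Let s = shape1+shape2. The Beta variance is μ(1−μ)/(s+1).
So s+1 = μ(1−μ)/σ² = (0.9×0.1)/0.0048 = 0.09/0.0048 = 18.7500, giving s = 17.7500.
Then shape1 = μs = 0.9×17.7500 = 15.975 and shape2 = (1−μ)s = 0.1×17.7500 = 1.775.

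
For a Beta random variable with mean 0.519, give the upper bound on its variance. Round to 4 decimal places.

0.2496

Var = μ(1−μ)/(α+β+1), which approaches μ(1−μ) as α+β → 0.
So the supremum is μ(1−μ) = 0.519×0.481 = 0.2496.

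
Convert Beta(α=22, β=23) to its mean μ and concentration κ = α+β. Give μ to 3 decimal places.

μ = 0.489, κ = 45

κ = α+β = 22+23 = 45; μ = α/κ = 22/45 = 0.489.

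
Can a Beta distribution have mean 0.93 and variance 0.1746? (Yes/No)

No

The Beta variance bound is σ² < μ(1−μ).
Here μ(1−μ) = 0.93×0.07 = 0.0651, and 0.1746 ≥ 0.0651.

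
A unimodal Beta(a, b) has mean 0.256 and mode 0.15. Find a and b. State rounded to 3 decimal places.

Let s = a+b. Mean gives a = μs = 0.256s; mode gives (a−1)/(s−2) = 0.15.
Substituting: 0.256s − 1 = 0.15(s−2) = 0.15s − 0.30, so 0.106s = 0.70 and s = 6.6038.
Then a = 0.256×6.6038 = 1.691 and b = s−a = 4.913.

a = 1.691, b = 4.913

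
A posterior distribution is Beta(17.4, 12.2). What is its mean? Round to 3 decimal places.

E[X] = α/(α+β) = 17.4/29.6 = 0.588.

0.588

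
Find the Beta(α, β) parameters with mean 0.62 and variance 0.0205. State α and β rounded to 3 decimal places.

α = 6.505, β = 3.987

Let s = α+β. The Beta variance is μ(1−μ)/(s+1).
So s+1 = μ(1−μ)/σ² = (0.62×0.38)/0.0205 = 0.2356/0.0205 = 11.4927, giving s = 10.4927.
Then α = μs = 0.62×10.4927 = 6.505 and β = (1−μ)s = 0.38×10.4927 = 3.987.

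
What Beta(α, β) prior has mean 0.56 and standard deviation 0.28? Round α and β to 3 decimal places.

α = 1.200, β = 0.943

σ² = 0.28² = 0.0784.
With s = α+β, Var = μ(1−μ)/(s+1), so s+1 = (0.56×0.44)/0.0784 = 3.1429 and s = 2.1429.
α = μs = 1.200, β = (1−μ)s = 0.943.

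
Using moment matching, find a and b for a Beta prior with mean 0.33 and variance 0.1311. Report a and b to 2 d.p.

Let s = a+b. The Beta variance is μ(1−μ)/(s+1).
So s+1 = μ(1−μ)/σ² = (0.33×0.67)/0.1311 = 0.2211/0.1311 = 1.6865, giving s = 0.6865.
Then a = μs = 0.33×0.6865 = 0.23 and b = (1−μ)s = 0.67×0.6865 = 0.46.

a = 0.23, b = 0.46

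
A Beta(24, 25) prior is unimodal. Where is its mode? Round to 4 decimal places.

0.4894

The density x^(α−1)(1−x)^(β−1) is maximised at (α−1)/(α+β−2) = 23/47 = 0.4894.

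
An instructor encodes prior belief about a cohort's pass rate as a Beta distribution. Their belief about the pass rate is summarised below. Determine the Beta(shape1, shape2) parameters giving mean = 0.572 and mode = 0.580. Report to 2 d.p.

shape1 = 11.44, shape2 = 8.56

With s = shape1+shape2: μ = shape1/s and mode = (shape1−1)/(s−2). Eliminating shape1 = μs,
μs − 1 = m(s−2) ⇒ s(μ−m) = 1−2m ⇒ s = -0.160/-0.008 = 20.0000.
So shape1 = μs = 11.44, shape2 = (1−μ)s = 8.56.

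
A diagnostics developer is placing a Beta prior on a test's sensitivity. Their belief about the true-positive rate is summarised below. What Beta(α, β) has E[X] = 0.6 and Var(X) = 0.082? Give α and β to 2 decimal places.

α = 1.16, β = 0.77

Write ν = α+β; then α = μν and Var = μ(1−μ)/(ν+1).
ν = μ(1−μ)/Var − 1 = 0.24/0.082 − 1 = 1.9268.
α = 0.6·1.9268 = 1.16, β = 0.4·1.9268 = 0.77.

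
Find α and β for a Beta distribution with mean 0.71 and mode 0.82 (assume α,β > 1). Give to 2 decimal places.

With s = α+β: μ = α/s and mode = (α−1)/(s−2). Eliminating α = μs,
μs − 1 = m(s−2) ⇒ s(μ−m) = 1−2m ⇒ s = -0.64/-0.11 = 5.8182.
So α = μs = 4.13, β = (1−μ)s = 1.69.

α = 4.13, β = 1.69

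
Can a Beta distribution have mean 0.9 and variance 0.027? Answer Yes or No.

For any Beta, Var(X) < E[X]·(1−E[X]).
Here μ(1−μ) = 0.9×0.1 = 0.09, and 0.027 < 0.09.

Yes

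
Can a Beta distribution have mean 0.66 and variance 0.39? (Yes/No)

For any Beta, Var(X) < E[X]·(1−E[X]).
Here μ(1−μ) = 0.66×0.34 = 0.2244, and 0.39 ≥ 0.2244.

No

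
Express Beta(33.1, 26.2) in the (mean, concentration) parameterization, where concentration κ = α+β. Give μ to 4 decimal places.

κ = α+β = 33.1+26.2 = 59.3; μ = α/κ = 33.1/59.3 = 0.5582.

μ = 0.5582, κ = 59.3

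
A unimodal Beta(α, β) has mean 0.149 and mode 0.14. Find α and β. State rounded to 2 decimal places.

With s = α+β: μ = α/s and mode = (α−1)/(s−2). Eliminating α = μs,
μs − 1 = m(s−2) ⇒ s(μ−m) = 1−2m ⇒ s = 0.72/0.009 = 80.0000.
So α = μs = 11.92, β = (1−μ)s = 68.08.

α = 11.92, β = 68.08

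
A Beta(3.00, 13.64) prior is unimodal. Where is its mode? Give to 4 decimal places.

0.1366

With α,β > 1, mode = (α−1)/(α+β−2) = 2.00/14.64 = 0.1366.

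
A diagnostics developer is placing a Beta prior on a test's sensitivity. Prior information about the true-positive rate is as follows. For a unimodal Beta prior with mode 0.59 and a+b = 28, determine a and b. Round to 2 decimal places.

Mode = (a−1)/(κ−2) with κ = a+b, so a−1 = 0.59·26 = 15.34.
a = 16.34; b = κ − a = 11.66.

a = 16.34, b = 11.66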